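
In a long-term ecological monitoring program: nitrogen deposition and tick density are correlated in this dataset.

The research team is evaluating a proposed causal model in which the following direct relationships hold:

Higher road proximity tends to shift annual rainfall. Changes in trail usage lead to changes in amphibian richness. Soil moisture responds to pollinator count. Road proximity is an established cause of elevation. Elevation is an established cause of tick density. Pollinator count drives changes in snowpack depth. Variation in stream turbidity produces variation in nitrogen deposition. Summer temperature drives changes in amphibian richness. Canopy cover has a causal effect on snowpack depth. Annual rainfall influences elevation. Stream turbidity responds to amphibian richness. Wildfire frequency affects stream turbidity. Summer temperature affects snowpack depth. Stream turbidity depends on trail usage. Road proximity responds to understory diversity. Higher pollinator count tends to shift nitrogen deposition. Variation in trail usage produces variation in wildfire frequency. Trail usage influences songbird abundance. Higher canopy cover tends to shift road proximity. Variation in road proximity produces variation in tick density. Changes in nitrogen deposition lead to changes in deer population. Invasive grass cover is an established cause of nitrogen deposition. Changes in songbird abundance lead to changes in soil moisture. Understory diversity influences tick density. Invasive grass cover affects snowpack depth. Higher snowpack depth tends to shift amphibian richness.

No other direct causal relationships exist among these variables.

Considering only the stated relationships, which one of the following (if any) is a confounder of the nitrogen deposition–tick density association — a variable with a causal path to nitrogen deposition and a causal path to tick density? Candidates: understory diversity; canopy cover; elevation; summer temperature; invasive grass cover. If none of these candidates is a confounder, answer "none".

canopy cover

Canopy cover causes nitrogen deposition (canopy cover → snowpack depth → amphibian richness → stream turbidity → nitrogen deposition) and also causes tick density (canopy cover → road proximity → tick density); it is a common cause of both.
Each of the other candidates lacks a causal path to at least one of nitrogen deposition and tick density, so they do not confound the relationship.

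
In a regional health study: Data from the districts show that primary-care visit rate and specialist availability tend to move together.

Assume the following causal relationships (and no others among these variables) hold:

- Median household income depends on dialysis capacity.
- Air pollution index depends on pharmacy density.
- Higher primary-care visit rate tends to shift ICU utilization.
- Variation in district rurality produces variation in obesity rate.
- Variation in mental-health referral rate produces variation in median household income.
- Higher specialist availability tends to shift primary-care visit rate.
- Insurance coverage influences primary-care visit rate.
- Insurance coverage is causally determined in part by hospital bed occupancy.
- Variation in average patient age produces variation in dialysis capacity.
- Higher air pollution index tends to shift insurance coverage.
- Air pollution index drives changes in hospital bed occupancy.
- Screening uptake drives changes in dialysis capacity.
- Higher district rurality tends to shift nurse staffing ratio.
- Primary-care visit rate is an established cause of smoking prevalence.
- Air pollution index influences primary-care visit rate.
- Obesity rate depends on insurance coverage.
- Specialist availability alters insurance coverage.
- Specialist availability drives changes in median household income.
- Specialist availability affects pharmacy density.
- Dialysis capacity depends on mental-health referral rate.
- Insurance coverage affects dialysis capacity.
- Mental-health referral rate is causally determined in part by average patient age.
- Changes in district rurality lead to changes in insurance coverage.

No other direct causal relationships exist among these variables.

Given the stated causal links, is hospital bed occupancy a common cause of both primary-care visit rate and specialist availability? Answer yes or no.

no

Hospital bed occupancy has no stated causal path to specialist availability. A confounder must cause both variables, so hospital bed occupancy does not qualify.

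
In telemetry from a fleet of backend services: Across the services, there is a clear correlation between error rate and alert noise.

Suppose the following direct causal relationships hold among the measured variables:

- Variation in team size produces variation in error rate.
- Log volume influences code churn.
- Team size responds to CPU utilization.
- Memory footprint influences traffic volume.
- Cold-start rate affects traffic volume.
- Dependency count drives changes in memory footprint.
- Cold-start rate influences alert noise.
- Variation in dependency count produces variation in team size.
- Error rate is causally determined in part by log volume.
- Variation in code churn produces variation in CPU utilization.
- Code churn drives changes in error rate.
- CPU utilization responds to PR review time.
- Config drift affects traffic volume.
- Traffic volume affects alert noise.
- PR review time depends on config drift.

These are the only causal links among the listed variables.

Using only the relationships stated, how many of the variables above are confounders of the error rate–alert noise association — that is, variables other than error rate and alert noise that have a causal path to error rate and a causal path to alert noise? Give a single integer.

2

The common causes are: config drift (to error rate via config drift → PR review time → CPU utilization → team size → error rate; to alert noise via config drift → traffic volume → alert noise); dependency count (to error rate via dependency count → team size → error rate; to alert noise via dependency count → memory footprint → traffic volume → alert noise).
Every other variable lacks a causal path to at least one of error rate and alert noise.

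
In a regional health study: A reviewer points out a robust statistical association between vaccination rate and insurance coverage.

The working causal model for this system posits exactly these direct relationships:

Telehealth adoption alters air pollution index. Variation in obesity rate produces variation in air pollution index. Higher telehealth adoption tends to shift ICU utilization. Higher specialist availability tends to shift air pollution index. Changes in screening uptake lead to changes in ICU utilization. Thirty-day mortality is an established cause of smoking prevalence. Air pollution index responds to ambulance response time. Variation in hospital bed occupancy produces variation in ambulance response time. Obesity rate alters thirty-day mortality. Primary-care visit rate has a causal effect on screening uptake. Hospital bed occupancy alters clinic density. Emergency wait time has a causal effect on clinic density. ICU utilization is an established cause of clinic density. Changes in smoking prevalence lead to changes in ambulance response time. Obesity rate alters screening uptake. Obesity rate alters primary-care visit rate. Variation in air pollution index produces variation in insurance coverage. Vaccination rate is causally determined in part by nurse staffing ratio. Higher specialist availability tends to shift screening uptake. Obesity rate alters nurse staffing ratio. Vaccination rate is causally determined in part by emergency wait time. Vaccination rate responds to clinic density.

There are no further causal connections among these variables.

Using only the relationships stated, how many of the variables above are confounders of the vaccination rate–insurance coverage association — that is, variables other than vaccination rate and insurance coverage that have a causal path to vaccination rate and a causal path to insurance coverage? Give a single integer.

4

The common causes are: hospital bed occupancy (to vaccination rate via hospital bed occupancy → clinic density → vaccination rate; to insurance coverage via hospital bed occupancy → ambulance response time → air pollution index → insurance coverage); obesity rate (to vaccination rate via obesity rate → nurse staffing ratio → vaccination rate; to insurance coverage via obesity rate → air pollution index → insurance coverage); specialist availability (to vaccination rate via specialist availability → screening uptake → ICU utilization → clinic density → vaccination rate; to insurance coverage via specialist availability → air pollution index → insurance coverage); telehealth adoption (to vaccination rate via telehealth adoption → ICU utilization → clinic density → vaccination rate; to insurance coverage via telehealth adoption → air pollution index → insurance coverage).
Every other variable lacks a causal path to at least one of vaccination rate and insurance coverage.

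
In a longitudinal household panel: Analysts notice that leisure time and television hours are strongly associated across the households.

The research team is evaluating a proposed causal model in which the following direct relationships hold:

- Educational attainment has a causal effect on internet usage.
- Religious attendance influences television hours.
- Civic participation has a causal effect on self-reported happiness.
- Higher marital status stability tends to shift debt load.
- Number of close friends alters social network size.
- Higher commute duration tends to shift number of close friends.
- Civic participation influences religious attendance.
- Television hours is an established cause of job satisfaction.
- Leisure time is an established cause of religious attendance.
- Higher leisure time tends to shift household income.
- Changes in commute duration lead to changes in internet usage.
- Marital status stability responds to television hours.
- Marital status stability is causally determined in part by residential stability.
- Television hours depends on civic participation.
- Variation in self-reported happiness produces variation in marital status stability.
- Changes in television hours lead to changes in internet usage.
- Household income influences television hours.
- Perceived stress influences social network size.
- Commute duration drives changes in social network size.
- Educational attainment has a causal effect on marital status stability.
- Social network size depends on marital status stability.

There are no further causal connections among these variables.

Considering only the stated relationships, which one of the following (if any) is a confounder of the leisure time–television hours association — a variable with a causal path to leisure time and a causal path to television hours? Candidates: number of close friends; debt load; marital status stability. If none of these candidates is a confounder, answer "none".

None of the listed candidates has causal paths to both leisure time and television hours in the stated relationships, so none is a common cause.

none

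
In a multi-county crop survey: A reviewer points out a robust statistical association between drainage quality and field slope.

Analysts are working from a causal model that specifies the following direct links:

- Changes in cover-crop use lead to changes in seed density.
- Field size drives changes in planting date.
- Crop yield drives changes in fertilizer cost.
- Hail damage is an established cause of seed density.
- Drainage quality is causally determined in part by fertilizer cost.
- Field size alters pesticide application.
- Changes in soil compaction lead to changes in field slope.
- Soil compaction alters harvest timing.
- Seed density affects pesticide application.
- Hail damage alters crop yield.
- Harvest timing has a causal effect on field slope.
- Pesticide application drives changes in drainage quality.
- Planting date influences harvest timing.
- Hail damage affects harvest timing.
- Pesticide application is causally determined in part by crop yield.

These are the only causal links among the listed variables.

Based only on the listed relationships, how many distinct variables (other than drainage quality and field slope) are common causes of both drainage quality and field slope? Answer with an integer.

2

The common causes are: field size (to drainage quality via field size → pesticide application → drainage quality; to field slope via field size → planting date → harvest timing → field slope); hail damage (to drainage quality via hail damage → seed density → pesticide application → drainage quality; to field slope via hail damage → harvest timing → field slope).
Every other variable lacks a causal path to at least one of drainage quality and field slope.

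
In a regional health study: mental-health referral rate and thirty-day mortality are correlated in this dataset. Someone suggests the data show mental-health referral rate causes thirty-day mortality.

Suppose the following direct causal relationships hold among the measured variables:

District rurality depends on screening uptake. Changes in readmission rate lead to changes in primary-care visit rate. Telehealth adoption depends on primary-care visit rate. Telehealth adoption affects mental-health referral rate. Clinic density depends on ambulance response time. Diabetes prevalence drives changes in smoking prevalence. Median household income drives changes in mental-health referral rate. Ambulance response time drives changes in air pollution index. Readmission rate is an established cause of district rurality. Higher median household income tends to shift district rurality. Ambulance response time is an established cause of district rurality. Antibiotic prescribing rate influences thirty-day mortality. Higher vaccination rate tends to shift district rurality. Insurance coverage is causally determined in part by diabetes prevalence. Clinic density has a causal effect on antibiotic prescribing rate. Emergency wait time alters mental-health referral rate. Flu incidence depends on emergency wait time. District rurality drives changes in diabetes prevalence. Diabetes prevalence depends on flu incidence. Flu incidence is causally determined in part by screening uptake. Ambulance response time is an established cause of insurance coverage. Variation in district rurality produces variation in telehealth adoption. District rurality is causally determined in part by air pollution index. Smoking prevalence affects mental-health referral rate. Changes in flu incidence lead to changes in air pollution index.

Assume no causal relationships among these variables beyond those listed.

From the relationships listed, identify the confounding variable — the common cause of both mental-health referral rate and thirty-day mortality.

Ambulance response time has a causal path to mental-health referral rate (ambulance response time → district rurality → telehealth adoption → mental-health referral rate) and a separate causal path to thirty-day mortality (ambulance response time → clinic density → antibiotic prescribing rate → thirty-day mortality), so it is a common cause of both.
No stated relationship gives mental-health referral rate a causal route to thirty-day mortality, so the correlation is explained by the shared upstream cause rather than a direct effect.

ambulance response time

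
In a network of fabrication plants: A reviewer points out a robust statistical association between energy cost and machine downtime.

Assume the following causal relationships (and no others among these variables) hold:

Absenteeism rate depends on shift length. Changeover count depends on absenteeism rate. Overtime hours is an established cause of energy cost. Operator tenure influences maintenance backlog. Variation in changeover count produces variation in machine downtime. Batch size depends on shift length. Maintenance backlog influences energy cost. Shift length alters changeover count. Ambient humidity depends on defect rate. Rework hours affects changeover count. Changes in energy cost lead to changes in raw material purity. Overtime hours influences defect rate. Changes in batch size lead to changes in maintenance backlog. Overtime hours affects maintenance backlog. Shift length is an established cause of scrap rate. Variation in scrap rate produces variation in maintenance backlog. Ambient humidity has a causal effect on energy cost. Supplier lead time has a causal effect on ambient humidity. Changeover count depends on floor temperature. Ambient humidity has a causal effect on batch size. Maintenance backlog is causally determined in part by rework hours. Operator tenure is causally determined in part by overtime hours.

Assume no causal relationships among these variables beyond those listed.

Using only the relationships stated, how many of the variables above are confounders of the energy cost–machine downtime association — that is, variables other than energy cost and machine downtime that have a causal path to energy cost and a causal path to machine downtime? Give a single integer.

The common causes are: rework hours (to energy cost via rework hours → maintenance backlog → energy cost; to machine downtime via rework hours → changeover count → machine downtime); shift length (to energy cost via shift length → scrap rate → maintenance backlog → energy cost; to machine downtime via shift length → changeover count → machine downtime).
Every other variable lacks a causal path to at least one of energy cost and machine downtime.

2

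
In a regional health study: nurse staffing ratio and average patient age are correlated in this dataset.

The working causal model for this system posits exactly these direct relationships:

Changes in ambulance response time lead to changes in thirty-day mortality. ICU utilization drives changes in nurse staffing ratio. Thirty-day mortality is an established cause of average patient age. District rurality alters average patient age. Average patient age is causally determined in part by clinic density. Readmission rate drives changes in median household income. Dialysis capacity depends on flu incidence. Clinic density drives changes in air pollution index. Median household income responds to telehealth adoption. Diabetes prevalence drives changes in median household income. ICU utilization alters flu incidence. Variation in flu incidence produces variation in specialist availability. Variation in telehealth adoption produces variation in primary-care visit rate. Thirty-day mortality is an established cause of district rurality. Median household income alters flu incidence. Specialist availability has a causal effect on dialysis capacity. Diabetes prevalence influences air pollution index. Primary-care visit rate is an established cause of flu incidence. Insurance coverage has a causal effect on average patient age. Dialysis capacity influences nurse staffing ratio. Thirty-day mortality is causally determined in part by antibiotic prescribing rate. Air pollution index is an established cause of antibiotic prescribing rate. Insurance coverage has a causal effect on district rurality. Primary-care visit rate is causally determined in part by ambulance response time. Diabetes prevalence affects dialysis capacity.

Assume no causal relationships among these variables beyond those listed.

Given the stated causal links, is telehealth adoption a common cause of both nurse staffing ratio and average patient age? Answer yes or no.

no

Telehealth adoption has no stated causal path to average patient age. A confounder must cause both variables, so telehealth adoption does not qualify.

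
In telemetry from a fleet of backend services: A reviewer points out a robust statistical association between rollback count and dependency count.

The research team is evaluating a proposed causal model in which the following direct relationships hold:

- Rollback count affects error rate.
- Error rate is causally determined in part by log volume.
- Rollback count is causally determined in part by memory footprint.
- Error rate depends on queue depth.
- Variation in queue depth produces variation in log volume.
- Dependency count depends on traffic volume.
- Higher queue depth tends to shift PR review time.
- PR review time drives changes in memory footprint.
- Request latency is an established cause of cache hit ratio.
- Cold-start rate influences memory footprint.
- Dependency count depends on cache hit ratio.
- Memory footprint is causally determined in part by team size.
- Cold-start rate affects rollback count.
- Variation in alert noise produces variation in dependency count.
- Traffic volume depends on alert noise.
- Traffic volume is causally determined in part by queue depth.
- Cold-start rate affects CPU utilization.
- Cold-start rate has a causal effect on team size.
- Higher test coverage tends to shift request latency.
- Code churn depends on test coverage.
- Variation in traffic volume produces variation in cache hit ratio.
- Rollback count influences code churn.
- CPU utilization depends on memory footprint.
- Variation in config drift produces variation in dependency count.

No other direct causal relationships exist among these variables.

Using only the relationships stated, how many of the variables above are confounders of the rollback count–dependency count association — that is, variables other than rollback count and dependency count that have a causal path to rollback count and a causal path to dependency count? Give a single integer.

The common causes are: queue depth (to rollback count via queue depth → PR review time → memory footprint → rollback count; to dependency count via queue depth → traffic volume → dependency count).
Every other variable lacks a causal path to at least one of rollback count and dependency count.

1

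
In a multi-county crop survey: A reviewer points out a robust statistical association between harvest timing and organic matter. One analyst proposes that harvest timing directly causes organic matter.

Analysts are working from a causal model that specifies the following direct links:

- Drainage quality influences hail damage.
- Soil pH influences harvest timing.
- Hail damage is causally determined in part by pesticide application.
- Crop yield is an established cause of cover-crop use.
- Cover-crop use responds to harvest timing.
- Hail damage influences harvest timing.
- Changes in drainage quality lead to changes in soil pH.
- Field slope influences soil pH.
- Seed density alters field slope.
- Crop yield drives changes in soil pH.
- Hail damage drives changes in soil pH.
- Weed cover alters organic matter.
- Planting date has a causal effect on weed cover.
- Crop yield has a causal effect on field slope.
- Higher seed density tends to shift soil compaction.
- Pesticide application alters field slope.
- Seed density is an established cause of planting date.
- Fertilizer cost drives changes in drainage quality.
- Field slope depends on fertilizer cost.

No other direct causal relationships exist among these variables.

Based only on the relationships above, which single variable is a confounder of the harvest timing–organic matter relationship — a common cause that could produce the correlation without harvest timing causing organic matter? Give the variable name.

seed density

Seed density has a causal path to harvest timing (seed density → field slope → soil pH → harvest timing) and a separate causal path to organic matter (seed density → planting date → weed cover → organic matter), so it is a common cause of both.
No stated relationship gives harvest timing a causal route to organic matter, so the correlation is explained by the shared upstream cause rather than a direct effect.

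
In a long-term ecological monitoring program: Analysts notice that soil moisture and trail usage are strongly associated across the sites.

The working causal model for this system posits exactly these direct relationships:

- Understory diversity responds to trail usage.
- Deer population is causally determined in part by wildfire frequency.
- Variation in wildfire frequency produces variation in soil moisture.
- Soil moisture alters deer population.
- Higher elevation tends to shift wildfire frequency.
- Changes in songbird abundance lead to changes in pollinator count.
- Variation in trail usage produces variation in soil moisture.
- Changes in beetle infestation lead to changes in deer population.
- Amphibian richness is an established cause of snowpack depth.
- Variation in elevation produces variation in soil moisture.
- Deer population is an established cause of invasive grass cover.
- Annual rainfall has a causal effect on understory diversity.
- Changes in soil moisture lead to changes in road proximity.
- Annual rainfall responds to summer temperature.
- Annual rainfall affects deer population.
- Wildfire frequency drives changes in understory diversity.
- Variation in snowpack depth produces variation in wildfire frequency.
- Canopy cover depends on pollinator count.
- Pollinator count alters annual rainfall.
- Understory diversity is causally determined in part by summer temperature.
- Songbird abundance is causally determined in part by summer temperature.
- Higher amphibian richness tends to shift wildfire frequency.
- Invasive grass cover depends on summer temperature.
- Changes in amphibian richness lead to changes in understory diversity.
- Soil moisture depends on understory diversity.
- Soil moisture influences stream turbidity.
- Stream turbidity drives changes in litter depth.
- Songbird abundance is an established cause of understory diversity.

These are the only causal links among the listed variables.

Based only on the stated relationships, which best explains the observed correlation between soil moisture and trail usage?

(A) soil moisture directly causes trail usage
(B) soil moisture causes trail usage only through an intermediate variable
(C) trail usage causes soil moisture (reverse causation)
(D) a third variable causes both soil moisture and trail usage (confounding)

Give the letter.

C

The stated link runs trail usage → soil moisture; soil moisture has no causal path to trail usage. No variable causes both, so confounding is ruled out. The correlation reflects reverse causation.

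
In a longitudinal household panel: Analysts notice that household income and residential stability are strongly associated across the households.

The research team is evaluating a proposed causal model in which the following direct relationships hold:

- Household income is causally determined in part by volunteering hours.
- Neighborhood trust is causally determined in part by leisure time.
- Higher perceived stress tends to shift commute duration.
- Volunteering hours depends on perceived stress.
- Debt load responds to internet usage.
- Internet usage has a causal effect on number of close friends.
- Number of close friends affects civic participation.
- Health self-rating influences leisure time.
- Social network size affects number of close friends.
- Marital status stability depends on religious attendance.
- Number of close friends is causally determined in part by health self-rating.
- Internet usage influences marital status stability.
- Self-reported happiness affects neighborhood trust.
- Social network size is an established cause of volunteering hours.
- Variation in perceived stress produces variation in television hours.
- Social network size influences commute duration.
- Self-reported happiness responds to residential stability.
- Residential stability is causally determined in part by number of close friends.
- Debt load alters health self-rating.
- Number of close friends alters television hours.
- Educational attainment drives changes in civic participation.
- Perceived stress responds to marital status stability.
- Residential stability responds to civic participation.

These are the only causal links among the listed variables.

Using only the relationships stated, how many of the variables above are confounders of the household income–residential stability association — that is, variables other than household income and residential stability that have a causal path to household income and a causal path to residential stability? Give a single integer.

2

The common causes are: internet usage (to household income via internet usage → marital status stability → perceived stress → volunteering hours → household income; to residential stability via internet usage → number of close friends → residential stability); social network size (to household income via social network size → volunteering hours → household income; to residential stability via social network size → number of close friends → residential stability).
Every other variable lacks a causal path to at least one of household income and residential stability.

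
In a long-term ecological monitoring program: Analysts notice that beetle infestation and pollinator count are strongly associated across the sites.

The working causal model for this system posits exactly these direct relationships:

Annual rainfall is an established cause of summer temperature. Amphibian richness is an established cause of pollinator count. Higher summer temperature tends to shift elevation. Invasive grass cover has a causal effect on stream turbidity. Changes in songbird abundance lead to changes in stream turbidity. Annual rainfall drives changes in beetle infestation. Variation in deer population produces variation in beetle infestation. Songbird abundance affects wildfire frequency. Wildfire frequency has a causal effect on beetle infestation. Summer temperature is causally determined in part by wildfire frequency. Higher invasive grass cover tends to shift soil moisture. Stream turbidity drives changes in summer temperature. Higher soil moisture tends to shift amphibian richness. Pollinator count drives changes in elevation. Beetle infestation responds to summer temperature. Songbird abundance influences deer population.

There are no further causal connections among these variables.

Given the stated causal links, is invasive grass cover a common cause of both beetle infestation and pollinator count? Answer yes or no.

yes

Invasive grass cover has a causal path to beetle infestation (invasive grass cover → stream turbidity → summer temperature → beetle infestation) and to pollinator count (invasive grass cover → soil moisture → amphibian richness → pollinator count), so it is a common cause of both — a confounder.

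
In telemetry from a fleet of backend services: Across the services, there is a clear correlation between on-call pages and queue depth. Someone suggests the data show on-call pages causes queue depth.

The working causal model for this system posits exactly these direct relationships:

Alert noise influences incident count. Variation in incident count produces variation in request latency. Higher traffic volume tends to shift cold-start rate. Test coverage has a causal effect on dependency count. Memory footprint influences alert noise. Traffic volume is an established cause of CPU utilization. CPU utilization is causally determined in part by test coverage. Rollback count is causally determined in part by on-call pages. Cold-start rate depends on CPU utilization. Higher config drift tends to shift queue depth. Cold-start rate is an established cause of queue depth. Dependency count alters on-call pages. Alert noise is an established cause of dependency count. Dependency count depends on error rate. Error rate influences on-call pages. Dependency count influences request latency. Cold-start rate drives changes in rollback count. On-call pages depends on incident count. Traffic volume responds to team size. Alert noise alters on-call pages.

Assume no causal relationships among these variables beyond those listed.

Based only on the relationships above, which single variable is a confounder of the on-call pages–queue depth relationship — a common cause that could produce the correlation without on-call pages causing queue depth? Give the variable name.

Test coverage has a causal path to on-call pages (test coverage → dependency count → on-call pages) and a separate causal path to queue depth (test coverage → CPU utilization → cold-start rate → queue depth), so it is a common cause of both.
No stated relationship gives on-call pages a causal route to queue depth, so the correlation is explained by the shared upstream cause rather than a direct effect.

test coverage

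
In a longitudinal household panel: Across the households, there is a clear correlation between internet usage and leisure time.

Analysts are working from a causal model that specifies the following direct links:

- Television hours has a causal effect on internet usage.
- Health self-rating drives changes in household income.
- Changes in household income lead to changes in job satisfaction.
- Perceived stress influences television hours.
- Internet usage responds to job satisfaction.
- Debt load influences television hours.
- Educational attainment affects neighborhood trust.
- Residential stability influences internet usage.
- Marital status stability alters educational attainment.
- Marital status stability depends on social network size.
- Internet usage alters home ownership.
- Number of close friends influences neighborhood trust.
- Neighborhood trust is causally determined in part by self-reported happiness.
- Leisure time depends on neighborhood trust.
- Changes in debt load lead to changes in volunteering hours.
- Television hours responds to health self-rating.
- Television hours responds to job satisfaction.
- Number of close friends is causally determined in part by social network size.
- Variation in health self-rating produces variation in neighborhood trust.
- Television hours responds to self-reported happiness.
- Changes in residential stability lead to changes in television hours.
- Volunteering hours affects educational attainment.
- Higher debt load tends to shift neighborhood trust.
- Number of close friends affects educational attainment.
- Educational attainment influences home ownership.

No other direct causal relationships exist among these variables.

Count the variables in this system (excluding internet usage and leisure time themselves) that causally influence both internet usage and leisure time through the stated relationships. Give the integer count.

3

The common causes are: debt load (to internet usage via debt load → television hours → internet usage; to leisure time via debt load → neighborhood trust → leisure time); health self-rating (to internet usage via health self-rating → television hours → internet usage; to leisure time via health self-rating → neighborhood trust → leisure time); self-reported happiness (to internet usage via self-reported happiness → television hours → internet usage; to leisure time via self-reported happiness → neighborhood trust → leisure time).
Every other variable lacks a causal path to at least one of internet usage and leisure time.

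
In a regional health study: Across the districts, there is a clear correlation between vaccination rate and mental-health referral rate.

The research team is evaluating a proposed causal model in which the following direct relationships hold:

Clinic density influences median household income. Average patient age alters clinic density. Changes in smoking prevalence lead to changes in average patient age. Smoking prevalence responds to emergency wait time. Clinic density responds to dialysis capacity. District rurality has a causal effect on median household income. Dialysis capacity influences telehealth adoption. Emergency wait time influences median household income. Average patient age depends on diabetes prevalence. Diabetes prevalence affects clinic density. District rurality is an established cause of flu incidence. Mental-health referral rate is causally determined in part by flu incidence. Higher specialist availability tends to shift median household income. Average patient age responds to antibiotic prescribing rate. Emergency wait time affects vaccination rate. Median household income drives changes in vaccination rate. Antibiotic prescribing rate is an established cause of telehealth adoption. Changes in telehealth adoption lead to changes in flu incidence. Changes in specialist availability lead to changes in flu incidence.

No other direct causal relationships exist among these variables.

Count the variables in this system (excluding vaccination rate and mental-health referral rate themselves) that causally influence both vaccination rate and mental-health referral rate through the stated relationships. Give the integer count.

The common causes are: antibiotic prescribing rate (to vaccination rate via antibiotic prescribing rate → average patient age → clinic density → median household income → vaccination rate; to mental-health referral rate via antibiotic prescribing rate → telehealth adoption → flu incidence → mental-health referral rate); dialysis capacity (to vaccination rate via dialysis capacity → clinic density → median household income → vaccination rate; to mental-health referral rate via dialysis capacity → telehealth adoption → flu incidence → mental-health referral rate); district rurality (to vaccination rate via district rurality → median household income → vaccination rate; to mental-health referral rate via district rurality → flu incidence → mental-health referral rate); specialist availability (to vaccination rate via specialist availability → median household income → vaccination rate; to mental-health referral rate via specialist availability → flu incidence → mental-health referral rate).
Every other variable lacks a causal path to at least one of vaccination rate and mental-health referral rate.

4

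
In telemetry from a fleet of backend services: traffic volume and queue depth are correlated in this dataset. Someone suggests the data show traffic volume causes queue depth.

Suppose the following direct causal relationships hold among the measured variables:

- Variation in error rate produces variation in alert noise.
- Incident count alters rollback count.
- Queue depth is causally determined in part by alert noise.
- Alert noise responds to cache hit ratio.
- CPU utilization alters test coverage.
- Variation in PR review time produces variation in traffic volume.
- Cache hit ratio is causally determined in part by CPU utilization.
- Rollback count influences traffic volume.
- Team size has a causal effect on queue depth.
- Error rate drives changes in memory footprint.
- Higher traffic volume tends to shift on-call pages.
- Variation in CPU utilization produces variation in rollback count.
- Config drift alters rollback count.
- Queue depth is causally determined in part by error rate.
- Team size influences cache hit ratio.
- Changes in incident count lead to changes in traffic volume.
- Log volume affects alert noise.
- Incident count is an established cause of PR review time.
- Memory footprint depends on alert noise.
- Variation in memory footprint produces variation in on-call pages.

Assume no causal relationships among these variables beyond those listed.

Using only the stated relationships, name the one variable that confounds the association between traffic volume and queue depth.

CPU utilization has a causal path to traffic volume (CPU utilization → rollback count → traffic volume) and a separate causal path to queue depth (CPU utilization → cache hit ratio → alert noise → queue depth), so it is a common cause of both.
No stated relationship gives traffic volume a causal route to queue depth, so the correlation is explained by the shared upstream cause rather than a direct effect.

CPU utilization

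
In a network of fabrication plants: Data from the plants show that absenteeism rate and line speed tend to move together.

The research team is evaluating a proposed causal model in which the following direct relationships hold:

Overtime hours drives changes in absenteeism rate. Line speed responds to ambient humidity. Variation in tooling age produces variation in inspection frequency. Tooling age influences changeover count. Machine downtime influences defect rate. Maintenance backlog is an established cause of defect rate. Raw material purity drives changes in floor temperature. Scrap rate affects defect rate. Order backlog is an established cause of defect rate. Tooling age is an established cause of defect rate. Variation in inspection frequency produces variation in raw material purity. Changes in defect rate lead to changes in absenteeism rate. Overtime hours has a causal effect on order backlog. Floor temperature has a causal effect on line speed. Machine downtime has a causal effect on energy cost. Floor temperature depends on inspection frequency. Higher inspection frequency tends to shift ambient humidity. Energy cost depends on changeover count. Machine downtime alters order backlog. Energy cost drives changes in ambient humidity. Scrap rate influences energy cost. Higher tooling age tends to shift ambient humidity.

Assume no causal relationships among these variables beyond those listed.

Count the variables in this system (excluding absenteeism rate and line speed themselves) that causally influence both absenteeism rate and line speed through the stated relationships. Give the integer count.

3

The common causes are: machine downtime (to absenteeism rate via machine downtime → defect rate → absenteeism rate; to line speed via machine downtime → energy cost → ambient humidity → line speed); scrap rate (to absenteeism rate via scrap rate → defect rate → absenteeism rate; to line speed via scrap rate → energy cost → ambient humidity → line speed); tooling age (to absenteeism rate via tooling age → defect rate → absenteeism rate; to line speed via tooling age → ambient humidity → line speed).
Every other variable lacks a causal path to at least one of absenteeism rate and line speed.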